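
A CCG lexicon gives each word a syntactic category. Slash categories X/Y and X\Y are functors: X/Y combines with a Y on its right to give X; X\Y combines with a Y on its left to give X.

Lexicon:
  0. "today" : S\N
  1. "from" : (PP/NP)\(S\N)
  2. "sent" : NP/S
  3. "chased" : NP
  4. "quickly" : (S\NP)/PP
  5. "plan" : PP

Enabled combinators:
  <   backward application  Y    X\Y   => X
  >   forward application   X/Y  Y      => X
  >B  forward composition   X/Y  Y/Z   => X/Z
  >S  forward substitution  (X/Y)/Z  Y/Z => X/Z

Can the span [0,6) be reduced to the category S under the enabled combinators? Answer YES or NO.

NO

S\N (PP/NP)\(S\N) NP/S NP (S\NP)/PP PP
CKY chart[0,6] = {PP}; S ∉ chart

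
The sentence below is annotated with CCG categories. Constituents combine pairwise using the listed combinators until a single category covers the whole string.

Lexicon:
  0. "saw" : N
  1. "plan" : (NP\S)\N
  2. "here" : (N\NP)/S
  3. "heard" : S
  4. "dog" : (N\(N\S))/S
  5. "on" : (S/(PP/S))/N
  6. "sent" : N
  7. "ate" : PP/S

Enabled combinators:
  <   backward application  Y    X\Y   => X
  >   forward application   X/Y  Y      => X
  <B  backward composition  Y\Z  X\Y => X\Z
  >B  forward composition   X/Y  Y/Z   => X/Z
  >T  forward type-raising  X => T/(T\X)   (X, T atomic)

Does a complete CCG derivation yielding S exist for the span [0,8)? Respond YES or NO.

N (NP\S)\N (N\NP)/S S (N\(N\S))/S (S/(PP/S))/N N PP/S
CKY chart[0,8] = {N, N/(N\N), NP/(NP\N), PP/(PP\N), S/(S\N)}; S ∉ chart

NO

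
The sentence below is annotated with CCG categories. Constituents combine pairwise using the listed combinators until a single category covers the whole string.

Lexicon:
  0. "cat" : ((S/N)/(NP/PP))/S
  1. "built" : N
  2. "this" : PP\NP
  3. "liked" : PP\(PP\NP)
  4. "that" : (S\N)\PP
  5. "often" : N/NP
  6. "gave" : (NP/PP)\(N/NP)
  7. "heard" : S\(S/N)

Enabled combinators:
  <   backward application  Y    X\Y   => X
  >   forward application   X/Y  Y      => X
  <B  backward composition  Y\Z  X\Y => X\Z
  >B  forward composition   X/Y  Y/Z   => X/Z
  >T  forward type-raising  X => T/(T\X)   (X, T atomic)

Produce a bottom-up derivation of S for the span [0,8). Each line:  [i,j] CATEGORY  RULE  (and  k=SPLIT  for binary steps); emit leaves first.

[0,1] ((S/N)/(NP/PP))/S  lex  "cat"
[1,2] N  lex  "built"
[1,2] S/(S\N)  >T
[2,3] PP\NP  lex  "this"
[3,4] PP\(PP\NP)  lex  "liked"
[2,4] PP  <  k=3
[4,5] (S\N)\PP  lex  "that"
[2,5] S\N  <  k=4
[1,5] S  >  k=2
[0,5] (S/N)/(NP/PP)  >  k=1
[5,6] N/NP  lex  "often"
[6,7] (NP/PP)\(N/NP)  lex  "gave"
[5,7] NP/PP  <  k=6
[0,7] S/N  >  k=5
[7,8] S\(S/N)  lex  "heard"
[0,8] S  <  k=7

[0,8] S   <
  [0,7] S/N   >
    [0,5] (S/N)/(NP/PP)   >
      [0,1] "cat" : ((S/N)/(NP/PP))/S
      [1,5] S   >
        [1,2] S/(S\N)   >T
          [1,2] "built" : N
        [2,5] S\N   <
          [2,4] PP   <
            [2,3] "this" : PP\NP
            [3,4] "liked" : PP\(PP\NP)
          [4,5] "that" : (S\N)\PP
    [5,7] NP/PP   <
      [5,6] "often" : N/NP
      [6,7] "gave" : (NP/PP)\(N/NP)
  [7,8] "heard" : S\(S/N)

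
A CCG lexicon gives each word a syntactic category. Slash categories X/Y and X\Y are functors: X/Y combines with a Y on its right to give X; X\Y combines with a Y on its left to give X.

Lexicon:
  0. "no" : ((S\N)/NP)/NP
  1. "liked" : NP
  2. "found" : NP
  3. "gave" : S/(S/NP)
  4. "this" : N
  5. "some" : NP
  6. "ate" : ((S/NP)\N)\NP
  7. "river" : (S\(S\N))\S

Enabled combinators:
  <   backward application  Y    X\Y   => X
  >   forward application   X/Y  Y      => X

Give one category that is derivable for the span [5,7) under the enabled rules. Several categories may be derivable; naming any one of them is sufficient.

(S/NP)\N

[0,8] S   <
  [0,3] S\N   >
    [0,2] (S\N)/NP   >
      [0,1] "no" : ((S\N)/NP)/NP
      [1,2] "liked" : NP
    [2,3] "found" : NP
  [3,8] S\(S\N)   <
    [3,7] S   >
      [3,4] "gave" : S/(S/NP)
      [4,7] S/NP   <
        [4,5] "this" : N
        [5,7] (S/NP)\N   <
          [5,6] "some" : NP
          [6,7] "ate" : ((S/NP)\N)\NP
    [7,8] "river" : (S\(S\N))\S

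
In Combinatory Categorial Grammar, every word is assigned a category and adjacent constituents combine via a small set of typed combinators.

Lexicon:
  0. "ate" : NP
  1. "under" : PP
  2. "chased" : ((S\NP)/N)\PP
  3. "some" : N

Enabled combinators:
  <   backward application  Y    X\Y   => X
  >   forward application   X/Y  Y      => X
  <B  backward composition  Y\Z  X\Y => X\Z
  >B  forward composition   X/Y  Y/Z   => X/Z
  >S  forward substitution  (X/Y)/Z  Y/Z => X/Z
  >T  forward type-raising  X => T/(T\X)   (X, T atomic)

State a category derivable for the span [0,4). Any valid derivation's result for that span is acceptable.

[0,4] S   >
  [0,3] S/N   >B
    [0,1] S/(S\NP)   >T
      [0,1] "ate" : NP
    [1,3] (S\NP)/N   <
      [1,2] "under" : PP
      [2,3] "chased" : ((S\NP)/N)\PP
  [3,4] "some" : N

S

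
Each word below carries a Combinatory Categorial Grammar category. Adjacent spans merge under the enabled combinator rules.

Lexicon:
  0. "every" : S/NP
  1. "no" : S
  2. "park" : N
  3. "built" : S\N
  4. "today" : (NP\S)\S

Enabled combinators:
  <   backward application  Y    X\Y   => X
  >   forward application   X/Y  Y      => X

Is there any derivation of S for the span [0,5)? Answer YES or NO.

YES

[0,5] S   >
  [0,1] "every" : S/NP
  [1,5] NP   <
    [1,2] "no" : S
    [2,5] NP\S   <
      [2,4] S   <
        [2,3] "park" : N
        [3,4] "built" : S\N
      [4,5] "today" : (NP\S)\S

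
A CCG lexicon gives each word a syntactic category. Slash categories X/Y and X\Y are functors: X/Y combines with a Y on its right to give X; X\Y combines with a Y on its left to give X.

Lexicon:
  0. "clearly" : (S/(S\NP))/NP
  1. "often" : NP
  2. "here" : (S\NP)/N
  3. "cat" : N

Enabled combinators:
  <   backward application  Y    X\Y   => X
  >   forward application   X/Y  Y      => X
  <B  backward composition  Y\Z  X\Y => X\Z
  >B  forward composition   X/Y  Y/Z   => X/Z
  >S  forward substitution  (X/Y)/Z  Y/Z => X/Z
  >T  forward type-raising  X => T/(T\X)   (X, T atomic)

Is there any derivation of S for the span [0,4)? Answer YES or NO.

YES

[0,4] S   >
  [0,2] S/(S\NP)   >
    [0,1] "clearly" : (S/(S\NP))/NP
    [1,2] "often" : NP
  [2,4] S\NP   >
    [2,3] "here" : (S\NP)/N
    [3,4] "cat" : N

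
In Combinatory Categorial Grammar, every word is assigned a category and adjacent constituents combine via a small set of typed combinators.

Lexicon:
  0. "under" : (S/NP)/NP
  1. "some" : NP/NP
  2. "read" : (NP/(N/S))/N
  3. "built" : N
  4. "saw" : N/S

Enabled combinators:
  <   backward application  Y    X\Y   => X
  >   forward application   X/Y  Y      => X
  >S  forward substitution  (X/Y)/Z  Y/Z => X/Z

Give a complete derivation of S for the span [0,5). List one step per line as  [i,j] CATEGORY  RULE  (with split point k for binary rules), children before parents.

[0,1] (S/NP)/NP  lex  "under"
[1,2] NP/NP  lex  "some"
[0,2] S/NP  >S  k=1
[2,3] (NP/(N/S))/N  lex  "read"
[3,4] N  lex  "built"
[2,4] NP/(N/S)  >  k=3
[4,5] N/S  lex  "saw"
[2,5] NP  >  k=4
[0,5] S  >  k=2

[0,5] S   >
  [0,2] S/NP   >S
    [0,1] "under" : (S/NP)/NP
    [1,2] "some" : NP/NP
  [2,5] NP   >
    [2,4] NP/(N/S)   >
      [2,3] "read" : (NP/(N/S))/N
      [3,4] "built" : N
    [4,5] "saw" : N/S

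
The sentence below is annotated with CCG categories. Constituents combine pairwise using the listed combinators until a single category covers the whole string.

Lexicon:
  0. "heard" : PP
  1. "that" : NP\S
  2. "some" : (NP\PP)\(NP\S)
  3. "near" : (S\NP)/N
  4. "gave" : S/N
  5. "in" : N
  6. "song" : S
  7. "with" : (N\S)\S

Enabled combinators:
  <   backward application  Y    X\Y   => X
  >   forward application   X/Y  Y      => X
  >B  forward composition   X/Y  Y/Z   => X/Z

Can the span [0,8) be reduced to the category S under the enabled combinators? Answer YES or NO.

[0,8] S   <
  [0,3] NP   <
    [0,1] "heard" : PP
    [1,3] NP\PP   <
      [1,2] "that" : NP\S
      [2,3] "some" : (NP\PP)\(NP\S)
  [3,8] S\NP   >
    [3,4] "near" : (S\NP)/N
    [4,8] N   <
      [4,6] S   >
        [4,5] "gave" : S/N
        [5,6] "in" : N
      [6,8] N\S   <
        [6,7] "song" : S
        [7,8] "with" : (N\S)\S

YES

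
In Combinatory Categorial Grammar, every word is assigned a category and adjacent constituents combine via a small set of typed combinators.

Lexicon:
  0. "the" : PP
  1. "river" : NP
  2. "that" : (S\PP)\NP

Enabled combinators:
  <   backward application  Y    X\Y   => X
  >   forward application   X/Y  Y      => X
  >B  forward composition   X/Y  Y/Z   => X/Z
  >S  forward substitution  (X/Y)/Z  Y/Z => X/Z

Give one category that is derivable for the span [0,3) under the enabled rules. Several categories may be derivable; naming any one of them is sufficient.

[0,3] S   <
  [0,1] "the" : PP
  [1,3] S\PP   <
    [1,2] "river" : NP
    [2,3] "that" : (S\PP)\NP

S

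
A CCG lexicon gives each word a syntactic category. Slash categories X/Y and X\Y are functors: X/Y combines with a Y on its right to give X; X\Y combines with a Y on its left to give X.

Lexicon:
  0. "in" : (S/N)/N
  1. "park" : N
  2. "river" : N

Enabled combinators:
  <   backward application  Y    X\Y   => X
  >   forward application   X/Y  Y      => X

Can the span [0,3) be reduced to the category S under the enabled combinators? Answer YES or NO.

[0,3] S   >
  [0,2] S/N   >
    [0,1] "in" : (S/N)/N
    [1,2] "park" : N
  [2,3] "river" : N

YES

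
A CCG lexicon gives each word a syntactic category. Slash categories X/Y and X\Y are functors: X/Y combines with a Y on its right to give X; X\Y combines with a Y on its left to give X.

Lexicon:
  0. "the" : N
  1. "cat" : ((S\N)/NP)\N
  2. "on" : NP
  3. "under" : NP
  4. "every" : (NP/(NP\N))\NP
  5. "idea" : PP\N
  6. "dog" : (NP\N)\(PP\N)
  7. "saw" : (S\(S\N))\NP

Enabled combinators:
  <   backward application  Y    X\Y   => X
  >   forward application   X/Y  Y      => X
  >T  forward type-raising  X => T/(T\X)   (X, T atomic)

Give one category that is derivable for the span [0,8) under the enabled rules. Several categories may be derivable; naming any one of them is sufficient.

S

[0,8] S   <
  [0,3] S\N   >
    [0,2] (S\N)/NP   <
      [0,1] "the" : N
      [1,2] "cat" : ((S\N)/NP)\N
    [2,3] "on" : NP
  [3,8] S\(S\N)   <
    [3,7] NP   >
      [3,5] NP/(NP\N)   <
        [3,4] "under" : NP
        [4,5] "every" : (NP/(NP\N))\NP
      [5,7] NP\N   <
        [5,6] "idea" : PP\N
        [6,7] "dog" : (NP\N)\(PP\N)
    [7,8] "saw" : (S\(S\N))\NP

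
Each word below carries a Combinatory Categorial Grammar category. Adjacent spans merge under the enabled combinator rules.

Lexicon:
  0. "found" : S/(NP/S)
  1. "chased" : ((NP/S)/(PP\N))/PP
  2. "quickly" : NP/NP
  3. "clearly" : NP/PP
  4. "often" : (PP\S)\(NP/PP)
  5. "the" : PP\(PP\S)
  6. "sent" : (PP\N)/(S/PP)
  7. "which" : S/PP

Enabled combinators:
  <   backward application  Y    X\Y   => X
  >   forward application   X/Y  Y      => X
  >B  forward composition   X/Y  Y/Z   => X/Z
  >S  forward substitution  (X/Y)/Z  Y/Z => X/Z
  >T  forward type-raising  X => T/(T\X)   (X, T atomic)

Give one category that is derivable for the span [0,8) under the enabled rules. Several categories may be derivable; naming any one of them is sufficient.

[0,8] S   >
  [0,1] "found" : S/(NP/S)
  [1,8] NP/S   >
    [1,6] (NP/S)/(PP\N)   >
      [1,2] "chased" : ((NP/S)/(PP\N))/PP
      [2,6] PP   <
        [2,5] PP\S   <
          [2,4] NP/PP   >B
            [2,3] "quickly" : NP/NP
            [3,4] "clearly" : NP/PP
          [4,5] "often" : (PP\S)\(NP/PP)
        [5,6] "the" : PP\(PP\S)
    [6,8] PP\N   >
      [6,7] "sent" : (PP\N)/(S/PP)
      [7,8] "which" : S/PP

S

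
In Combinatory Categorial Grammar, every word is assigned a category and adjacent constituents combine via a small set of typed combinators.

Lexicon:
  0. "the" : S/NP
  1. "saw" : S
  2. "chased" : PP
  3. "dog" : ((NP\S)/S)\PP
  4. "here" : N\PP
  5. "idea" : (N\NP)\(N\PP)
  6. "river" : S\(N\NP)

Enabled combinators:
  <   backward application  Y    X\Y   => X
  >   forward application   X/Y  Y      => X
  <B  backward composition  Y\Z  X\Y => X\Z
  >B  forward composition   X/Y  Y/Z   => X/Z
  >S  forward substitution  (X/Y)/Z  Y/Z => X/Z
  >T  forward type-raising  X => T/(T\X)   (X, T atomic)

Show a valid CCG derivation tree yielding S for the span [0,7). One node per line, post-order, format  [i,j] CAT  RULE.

[0,7] S   >
  [0,1] "the" : S/NP
  [1,7] NP   >
    [1,2] NP/(NP\S)   >T
      [1,2] "saw" : S
    [2,7] NP\S   >
      [2,4] (NP\S)/S   <
        [2,3] "chased" : PP
        [3,4] "dog" : ((NP\S)/S)\PP
      [4,7] S   <
        [4,6] N\NP   <
          [4,5] "here" : N\PP
          [5,6] "idea" : (N\NP)\(N\PP)
        [6,7] "river" : S\(N\NP)

[0,1] S/NP  lex  "the"
[1,2] S  lex  "saw"
[1,2] NP/(NP\S)  >T
[2,3] PP  lex  "chased"
[3,4] ((NP\S)/S)\PP  lex  "dog"
[2,4] (NP\S)/S  <  k=3
[4,5] N\PP  lex  "here"
[5,6] (N\NP)\(N\PP)  lex  "idea"
[4,6] N\NP  <  k=5
[6,7] S\(N\NP)  lex  "river"
[4,7] S  <  k=6
[2,7] NP\S  >  k=4
[1,7] NP  >  k=2
[0,7] S  >  k=1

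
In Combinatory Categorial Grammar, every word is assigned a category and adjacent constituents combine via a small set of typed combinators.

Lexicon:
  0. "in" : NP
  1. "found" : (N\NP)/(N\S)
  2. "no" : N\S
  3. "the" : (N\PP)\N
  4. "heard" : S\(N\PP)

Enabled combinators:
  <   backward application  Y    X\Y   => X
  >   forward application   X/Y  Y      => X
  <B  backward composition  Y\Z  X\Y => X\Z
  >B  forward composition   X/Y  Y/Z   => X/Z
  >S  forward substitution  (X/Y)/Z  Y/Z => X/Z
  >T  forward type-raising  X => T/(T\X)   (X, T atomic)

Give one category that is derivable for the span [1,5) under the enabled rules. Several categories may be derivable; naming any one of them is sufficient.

S\NP

[0,5] S   <
  [0,1] "in" : NP
  [1,5] S\NP   <B
    [1,3] N\NP   >
      [1,2] "found" : (N\NP)/(N\S)
      [2,3] "no" : N\S
    [3,5] S\N   <B
      [3,4] "the" : (N\PP)\N
      [4,5] "heard" : S\(N\PP)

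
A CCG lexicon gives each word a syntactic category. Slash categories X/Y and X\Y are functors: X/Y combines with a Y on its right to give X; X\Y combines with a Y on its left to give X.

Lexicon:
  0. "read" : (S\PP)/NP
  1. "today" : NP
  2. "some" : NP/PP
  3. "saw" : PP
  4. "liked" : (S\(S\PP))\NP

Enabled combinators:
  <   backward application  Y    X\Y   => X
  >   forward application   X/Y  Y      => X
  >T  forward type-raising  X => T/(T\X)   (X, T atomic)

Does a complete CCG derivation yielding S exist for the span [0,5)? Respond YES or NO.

YES

[0,5] S   <
  [0,2] S\PP   >
    [0,1] "read" : (S\PP)/NP
    [1,2] "today" : NP
  [2,5] S\(S\PP)   <
    [2,4] NP   >
      [2,3] "some" : NP/PP
      [3,4] "saw" : PP
    [4,5] "liked" : (S\(S\PP))\NP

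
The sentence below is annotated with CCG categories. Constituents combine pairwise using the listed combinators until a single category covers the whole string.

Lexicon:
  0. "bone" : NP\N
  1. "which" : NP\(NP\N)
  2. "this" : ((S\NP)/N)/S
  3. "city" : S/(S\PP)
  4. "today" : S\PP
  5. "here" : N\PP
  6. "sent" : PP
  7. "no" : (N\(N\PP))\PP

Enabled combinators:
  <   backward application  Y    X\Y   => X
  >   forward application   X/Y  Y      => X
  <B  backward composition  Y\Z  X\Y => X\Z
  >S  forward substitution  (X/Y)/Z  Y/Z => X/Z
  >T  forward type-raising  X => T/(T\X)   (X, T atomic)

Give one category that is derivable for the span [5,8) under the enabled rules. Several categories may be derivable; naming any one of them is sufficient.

N

[0,8] S   <
  [0,2] NP   <
    [0,1] "bone" : NP\N
    [1,2] "which" : NP\(NP\N)
  [2,8] S\NP   >
    [2,5] (S\NP)/N   >
      [2,3] "this" : ((S\NP)/N)/S
      [3,5] S   >
        [3,4] "city" : S/(S\PP)
        [4,5] "today" : S\PP
    [5,8] N   <
      [5,6] "here" : N\PP
      [6,8] N\(N\PP)   <
        [6,7] "sent" : PP
        [7,8] "no" : (N\(N\PP))\PP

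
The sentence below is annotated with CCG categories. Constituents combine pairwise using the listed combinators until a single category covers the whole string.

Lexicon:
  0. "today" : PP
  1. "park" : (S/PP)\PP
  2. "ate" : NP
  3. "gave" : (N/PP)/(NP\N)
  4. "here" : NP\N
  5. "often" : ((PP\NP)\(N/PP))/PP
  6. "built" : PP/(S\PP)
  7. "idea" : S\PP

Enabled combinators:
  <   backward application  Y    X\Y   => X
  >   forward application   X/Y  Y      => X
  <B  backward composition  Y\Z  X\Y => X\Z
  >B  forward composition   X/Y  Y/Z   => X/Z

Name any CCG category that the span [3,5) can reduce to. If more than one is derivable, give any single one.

[0,8] S   >
  [0,2] S/PP   <
    [0,1] "today" : PP
    [1,2] "park" : (S/PP)\PP
  [2,8] PP   <
    [2,3] "ate" : NP
    [3,8] PP\NP   <
      [3,5] N/PP   >
        [3,4] "gave" : (N/PP)/(NP\N)
        [4,5] "here" : NP\N
      [5,8] (PP\NP)\(N/PP)   >
        [5,6] "often" : ((PP\NP)\(N/PP))/PP
        [6,8] PP   >
          [6,7] "built" : PP/(S\PP)
          [7,8] "idea" : S\PP

N/PP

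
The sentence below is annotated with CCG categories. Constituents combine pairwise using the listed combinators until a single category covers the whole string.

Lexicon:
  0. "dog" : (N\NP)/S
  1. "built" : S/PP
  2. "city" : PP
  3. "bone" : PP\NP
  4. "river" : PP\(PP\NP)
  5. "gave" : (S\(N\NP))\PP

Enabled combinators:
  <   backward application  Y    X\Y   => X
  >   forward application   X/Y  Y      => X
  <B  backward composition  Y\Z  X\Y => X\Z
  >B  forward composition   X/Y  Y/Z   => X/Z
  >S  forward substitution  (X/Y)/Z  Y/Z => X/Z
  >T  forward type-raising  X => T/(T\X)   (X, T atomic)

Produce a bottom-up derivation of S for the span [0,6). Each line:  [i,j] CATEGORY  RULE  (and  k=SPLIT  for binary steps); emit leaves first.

[0,1] (N\NP)/S  lex  "dog"
[1,2] S/PP  lex  "built"
[2,3] PP  lex  "city"
[1,3] S  >  k=2
[0,3] N\NP  >  k=1
[3,4] PP\NP  lex  "bone"
[4,5] PP\(PP\NP)  lex  "river"
[3,5] PP  <  k=4
[5,6] (S\(N\NP))\PP  lex  "gave"
[3,6] S\(N\NP)  <  k=5
[0,6] S  <  k=3

[0,6] S   <
  [0,3] N\NP   >
    [0,1] "dog" : (N\NP)/S
    [1,3] S   >
      [1,2] "built" : S/PP
      [2,3] "city" : PP
  [3,6] S\(N\NP)   <
    [3,5] PP   <
      [3,4] "bone" : PP\NP
      [4,5] "river" : PP\(PP\NP)
    [5,6] "gave" : (S\(N\NP))\PP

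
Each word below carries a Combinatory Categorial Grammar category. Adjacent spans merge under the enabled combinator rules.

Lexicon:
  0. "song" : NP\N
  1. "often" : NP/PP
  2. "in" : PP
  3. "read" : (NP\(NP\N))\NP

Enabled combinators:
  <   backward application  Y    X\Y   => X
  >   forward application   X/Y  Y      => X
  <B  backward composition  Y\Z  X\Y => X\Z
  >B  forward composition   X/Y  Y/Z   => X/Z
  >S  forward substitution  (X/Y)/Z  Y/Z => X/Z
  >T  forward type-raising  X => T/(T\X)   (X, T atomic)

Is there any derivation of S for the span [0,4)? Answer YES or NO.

NO

NP\N NP/PP PP (NP\(NP\N))\NP
CKY chart[0,4] = {N/(N\NP), NP, NP/(NP\NP), PP/(PP\NP), S/(S\NP)}; S ∉ chart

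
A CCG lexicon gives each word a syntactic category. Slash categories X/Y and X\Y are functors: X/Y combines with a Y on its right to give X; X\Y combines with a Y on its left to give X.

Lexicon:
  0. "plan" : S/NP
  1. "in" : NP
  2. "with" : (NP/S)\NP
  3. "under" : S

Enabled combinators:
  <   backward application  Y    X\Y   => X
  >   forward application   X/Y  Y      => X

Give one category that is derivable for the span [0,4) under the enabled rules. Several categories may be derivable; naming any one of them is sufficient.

[0,4] S   >
  [0,1] "plan" : S/NP
  [1,4] NP   >
    [1,3] NP/S   <
      [1,2] "in" : NP
      [2,3] "with" : (NP/S)\NP
    [3,4] "under" : S

S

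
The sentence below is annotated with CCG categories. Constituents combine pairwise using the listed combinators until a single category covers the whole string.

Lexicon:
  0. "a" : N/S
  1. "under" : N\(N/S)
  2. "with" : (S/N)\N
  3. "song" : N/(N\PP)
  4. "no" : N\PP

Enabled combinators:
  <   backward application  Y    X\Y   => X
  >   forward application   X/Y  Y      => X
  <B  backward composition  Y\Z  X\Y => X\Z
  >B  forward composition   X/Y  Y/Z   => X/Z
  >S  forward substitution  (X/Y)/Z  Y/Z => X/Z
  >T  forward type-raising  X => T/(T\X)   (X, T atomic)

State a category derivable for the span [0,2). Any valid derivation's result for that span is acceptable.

N

[0,5] S   >
  [0,3] S/N   <
    [0,2] N   <
      [0,1] "a" : N/S
      [1,2] "under" : N\(N/S)
    [2,3] "with" : (S/N)\N
  [3,5] N   >
    [3,4] "song" : N/(N\PP)
    [4,5] "no" : N\PP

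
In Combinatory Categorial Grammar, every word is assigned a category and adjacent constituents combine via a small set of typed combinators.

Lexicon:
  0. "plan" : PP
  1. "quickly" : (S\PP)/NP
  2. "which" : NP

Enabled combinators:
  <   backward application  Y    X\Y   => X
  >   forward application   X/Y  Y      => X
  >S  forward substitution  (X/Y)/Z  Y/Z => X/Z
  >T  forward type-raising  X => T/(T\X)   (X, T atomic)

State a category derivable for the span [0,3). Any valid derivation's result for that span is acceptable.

[0,3] S   >
  [0,1] S/(S\PP)   >T
    [0,1] "plan" : PP
  [1,3] S\PP   >
    [1,2] "quickly" : (S\PP)/NP
    [2,3] "which" : NP

S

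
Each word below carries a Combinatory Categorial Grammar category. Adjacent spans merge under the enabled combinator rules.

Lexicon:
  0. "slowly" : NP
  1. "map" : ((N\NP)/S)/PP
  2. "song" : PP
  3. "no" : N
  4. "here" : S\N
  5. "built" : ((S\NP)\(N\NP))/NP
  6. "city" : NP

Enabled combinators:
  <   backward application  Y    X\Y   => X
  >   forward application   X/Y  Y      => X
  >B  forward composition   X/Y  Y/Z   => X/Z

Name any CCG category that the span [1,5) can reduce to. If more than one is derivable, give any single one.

[0,7] S   <
  [0,1] "slowly" : NP
  [1,7] S\NP   <
    [1,5] N\NP   >
      [1,3] (N\NP)/S   >
        [1,2] "map" : ((N\NP)/S)/PP
        [2,3] "song" : PP
      [3,5] S   <
        [3,4] "no" : N
        [4,5] "here" : S\N
    [5,7] (S\NP)\(N\NP)   >
      [5,6] "built" : ((S\NP)\(N\NP))/NP
      [6,7] "city" : NP

N\NP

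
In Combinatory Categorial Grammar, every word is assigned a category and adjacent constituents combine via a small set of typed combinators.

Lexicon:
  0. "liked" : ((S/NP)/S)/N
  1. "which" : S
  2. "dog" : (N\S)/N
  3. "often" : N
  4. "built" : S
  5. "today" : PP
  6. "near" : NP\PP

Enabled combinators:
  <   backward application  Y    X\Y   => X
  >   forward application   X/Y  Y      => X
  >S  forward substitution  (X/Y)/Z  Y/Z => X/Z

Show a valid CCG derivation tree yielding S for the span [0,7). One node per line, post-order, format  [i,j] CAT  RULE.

[0,1] ((S/NP)/S)/N  lex  "liked"
[1,2] S  lex  "which"
[2,3] (N\S)/N  lex  "dog"
[3,4] N  lex  "often"
[2,4] N\S  >  k=3
[1,4] N  <  k=2
[0,4] (S/NP)/S  >  k=1
[4,5] S  lex  "built"
[0,5] S/NP  >  k=4
[5,6] PP  lex  "today"
[6,7] NP\PP  lex  "near"
[5,7] NP  <  k=6
[0,7] S  >  k=5

[0,7] S   >
  [0,5] S/NP   >
    [0,4] (S/NP)/S   >
      [0,1] "liked" : ((S/NP)/S)/N
      [1,4] N   <
        [1,2] "which" : S
        [2,4] N\S   >
          [2,3] "dog" : (N\S)/N
          [3,4] "often" : N
    [4,5] "built" : S
  [5,7] NP   <
    [5,6] "today" : PP
    [6,7] "near" : NP\PP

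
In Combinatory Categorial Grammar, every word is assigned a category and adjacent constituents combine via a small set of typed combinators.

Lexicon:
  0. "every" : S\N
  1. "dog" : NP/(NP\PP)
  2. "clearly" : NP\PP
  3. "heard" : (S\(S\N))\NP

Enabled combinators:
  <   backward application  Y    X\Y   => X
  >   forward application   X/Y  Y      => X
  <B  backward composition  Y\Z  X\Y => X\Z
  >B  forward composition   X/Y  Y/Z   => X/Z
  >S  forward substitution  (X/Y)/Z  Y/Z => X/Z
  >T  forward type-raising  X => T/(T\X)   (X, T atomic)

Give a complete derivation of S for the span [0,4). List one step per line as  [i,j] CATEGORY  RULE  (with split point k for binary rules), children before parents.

[0,1] S\N  lex  "every"
[1,2] NP/(NP\PP)  lex  "dog"
[2,3] NP\PP  lex  "clearly"
[1,3] NP  >  k=2
[3,4] (S\(S\N))\NP  lex  "heard"
[1,4] S\(S\N)  <  k=3
[0,4] S  <  k=1

[0,4] S   <
  [0,1] "every" : S\N
  [1,4] S\(S\N)   <
    [1,3] NP   >
      [1,2] "dog" : NP/(NP\PP)
      [2,3] "clearly" : NP\PP
    [3,4] "heard" : (S\(S\N))\NP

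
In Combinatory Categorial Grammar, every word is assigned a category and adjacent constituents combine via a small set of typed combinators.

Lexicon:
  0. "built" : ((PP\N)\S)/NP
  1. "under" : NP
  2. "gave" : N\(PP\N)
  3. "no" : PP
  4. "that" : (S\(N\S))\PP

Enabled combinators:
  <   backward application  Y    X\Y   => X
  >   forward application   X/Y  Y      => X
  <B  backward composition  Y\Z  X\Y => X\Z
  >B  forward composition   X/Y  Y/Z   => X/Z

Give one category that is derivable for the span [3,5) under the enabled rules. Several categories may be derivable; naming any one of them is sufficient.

[0,5] S   <
  [0,3] N\S   <B
    [0,2] (PP\N)\S   >
      [0,1] "built" : ((PP\N)\S)/NP
      [1,2] "under" : NP
    [2,3] "gave" : N\(PP\N)
  [3,5] S\(N\S)   <
    [3,4] "no" : PP
    [4,5] "that" : (S\(N\S))\PP

S\(N\S)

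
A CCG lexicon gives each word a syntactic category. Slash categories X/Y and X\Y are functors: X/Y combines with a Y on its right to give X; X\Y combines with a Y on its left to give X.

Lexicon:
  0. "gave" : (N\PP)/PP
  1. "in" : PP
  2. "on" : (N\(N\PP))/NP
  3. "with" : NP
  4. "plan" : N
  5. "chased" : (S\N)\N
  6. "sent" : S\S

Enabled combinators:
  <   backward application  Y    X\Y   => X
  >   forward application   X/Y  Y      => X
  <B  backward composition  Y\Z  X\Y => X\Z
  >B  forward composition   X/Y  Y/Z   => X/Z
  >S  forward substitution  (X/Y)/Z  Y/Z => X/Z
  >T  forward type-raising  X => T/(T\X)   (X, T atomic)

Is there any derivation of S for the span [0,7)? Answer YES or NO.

YES

[0,7] S   <
  [0,4] N   <
    [0,2] N\PP   >
      [0,1] "gave" : (N\PP)/PP
      [1,2] "in" : PP
    [2,4] N\(N\PP)   >
      [2,3] "on" : (N\(N\PP))/NP
      [3,4] "with" : NP
  [4,7] S\N   <B
    [4,6] S\N   <
      [4,5] "plan" : N
      [5,6] "chased" : (S\N)\N
    [6,7] "sent" : S\S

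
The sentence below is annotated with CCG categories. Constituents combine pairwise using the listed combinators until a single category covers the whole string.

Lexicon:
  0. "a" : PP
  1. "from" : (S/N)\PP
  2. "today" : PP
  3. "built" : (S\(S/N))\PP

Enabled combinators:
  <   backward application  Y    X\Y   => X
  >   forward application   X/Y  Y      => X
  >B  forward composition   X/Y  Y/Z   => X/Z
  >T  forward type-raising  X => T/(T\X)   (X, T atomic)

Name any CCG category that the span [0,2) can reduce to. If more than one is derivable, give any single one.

S/N

[0,4] S   <
  [0,2] S/N   <
    [0,1] "a" : PP
    [1,2] "from" : (S/N)\PP
  [2,4] S\(S/N)   <
    [2,3] "today" : PP
    [3,4] "built" : (S\(S/N))\PP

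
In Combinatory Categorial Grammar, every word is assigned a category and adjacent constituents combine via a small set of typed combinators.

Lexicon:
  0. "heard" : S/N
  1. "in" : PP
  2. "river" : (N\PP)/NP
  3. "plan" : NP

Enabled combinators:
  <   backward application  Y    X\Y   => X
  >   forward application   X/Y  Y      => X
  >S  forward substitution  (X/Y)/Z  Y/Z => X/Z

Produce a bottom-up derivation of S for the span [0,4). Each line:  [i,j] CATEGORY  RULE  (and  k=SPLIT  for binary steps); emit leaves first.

[0,1] S/N  lex  "heard"
[1,2] PP  lex  "in"
[2,3] (N\PP)/NP  lex  "river"
[3,4] NP  lex  "plan"
[2,4] N\PP  >  k=3
[1,4] N  <  k=2
[0,4] S  >  k=1

[0,4] S   >
  [0,1] "heard" : S/N
  [1,4] N   <
    [1,2] "in" : PP
    [2,4] N\PP   >
      [2,3] "river" : (N\PP)/NP
      [3,4] "plan" : NP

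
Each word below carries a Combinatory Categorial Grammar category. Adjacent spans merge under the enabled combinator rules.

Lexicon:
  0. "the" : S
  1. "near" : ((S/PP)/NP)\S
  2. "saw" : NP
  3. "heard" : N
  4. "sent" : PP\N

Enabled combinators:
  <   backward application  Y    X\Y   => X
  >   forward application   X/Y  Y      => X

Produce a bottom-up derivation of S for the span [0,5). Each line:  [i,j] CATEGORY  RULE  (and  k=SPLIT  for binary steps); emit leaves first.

[0,5] S   >
  [0,3] S/PP   >
    [0,2] (S/PP)/NP   <
      [0,1] "the" : S
      [1,2] "near" : ((S/PP)/NP)\S
    [2,3] "saw" : NP
  [3,5] PP   <
    [3,4] "heard" : N
    [4,5] "sent" : PP\N

[0,1] S  lex  "the"
[1,2] ((S/PP)/NP)\S  lex  "near"
[0,2] (S/PP)/NP  <  k=1
[2,3] NP  lex  "saw"
[0,3] S/PP  >  k=2
[3,4] N  lex  "heard"
[4,5] PP\N  lex  "sent"
[3,5] PP  <  k=4
[0,5] S  >  k=3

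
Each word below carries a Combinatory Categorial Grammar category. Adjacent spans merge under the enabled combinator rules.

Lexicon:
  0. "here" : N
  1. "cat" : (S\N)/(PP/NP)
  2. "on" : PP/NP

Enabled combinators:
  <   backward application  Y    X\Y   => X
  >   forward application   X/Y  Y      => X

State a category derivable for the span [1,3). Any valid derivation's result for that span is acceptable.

[0,3] S   <
  [0,1] "here" : N
  [1,3] S\N   >
    [1,2] "cat" : (S\N)/(PP/NP)
    [2,3] "on" : PP/NP

S\N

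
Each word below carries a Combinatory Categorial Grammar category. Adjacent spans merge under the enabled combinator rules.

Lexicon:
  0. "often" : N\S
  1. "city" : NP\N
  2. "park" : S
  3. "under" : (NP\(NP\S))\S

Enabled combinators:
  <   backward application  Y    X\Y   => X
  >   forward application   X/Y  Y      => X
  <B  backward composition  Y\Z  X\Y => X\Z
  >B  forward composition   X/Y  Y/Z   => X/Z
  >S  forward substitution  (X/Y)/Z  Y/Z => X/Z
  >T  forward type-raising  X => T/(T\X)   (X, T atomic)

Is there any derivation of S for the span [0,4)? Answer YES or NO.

NO

N\S NP\N S (NP\(NP\S))\S
CKY chart[0,4] = {N/(N\NP), NP, NP/(NP\NP), PP/(PP\NP), S/(S\NP)}; S ∉ chart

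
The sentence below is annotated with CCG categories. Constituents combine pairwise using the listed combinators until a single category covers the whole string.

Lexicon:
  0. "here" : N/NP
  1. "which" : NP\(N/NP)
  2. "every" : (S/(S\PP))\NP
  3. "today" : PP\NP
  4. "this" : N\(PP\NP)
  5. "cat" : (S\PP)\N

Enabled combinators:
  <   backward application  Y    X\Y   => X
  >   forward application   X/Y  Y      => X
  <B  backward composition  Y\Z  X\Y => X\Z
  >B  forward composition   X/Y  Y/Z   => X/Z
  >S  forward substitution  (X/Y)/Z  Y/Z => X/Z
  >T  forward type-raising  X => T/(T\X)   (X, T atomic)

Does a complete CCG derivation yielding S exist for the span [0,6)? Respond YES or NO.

[0,6] S   >
  [0,3] S/(S\PP)   <
    [0,2] NP   <
      [0,1] "here" : N/NP
      [1,2] "which" : NP\(N/NP)
    [2,3] "every" : (S/(S\PP))\NP
  [3,6] S\PP   <
    [3,5] N   <
      [3,4] "today" : PP\NP
      [4,5] "this" : N\(PP\NP)
    [5,6] "cat" : (S\PP)\N

YES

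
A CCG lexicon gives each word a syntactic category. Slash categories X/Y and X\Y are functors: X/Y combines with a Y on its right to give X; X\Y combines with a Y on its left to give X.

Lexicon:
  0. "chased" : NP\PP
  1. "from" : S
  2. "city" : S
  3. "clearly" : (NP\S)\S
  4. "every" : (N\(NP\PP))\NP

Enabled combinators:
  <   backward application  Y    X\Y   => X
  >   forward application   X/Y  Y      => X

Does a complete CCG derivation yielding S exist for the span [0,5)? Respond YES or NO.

NP\PP S S (NP\S)\S (N\(NP\PP))\NP
CKY chart[0,5] = {N}; S ∉ chart

NO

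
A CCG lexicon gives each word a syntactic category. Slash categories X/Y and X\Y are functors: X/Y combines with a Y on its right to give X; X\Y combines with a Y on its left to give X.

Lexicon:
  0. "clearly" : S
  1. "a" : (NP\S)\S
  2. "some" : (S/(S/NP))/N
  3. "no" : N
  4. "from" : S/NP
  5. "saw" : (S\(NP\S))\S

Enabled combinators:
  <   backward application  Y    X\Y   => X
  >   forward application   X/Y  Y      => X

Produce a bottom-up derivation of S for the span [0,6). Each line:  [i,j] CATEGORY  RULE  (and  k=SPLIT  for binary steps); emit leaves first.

[0,6] S   <
  [0,2] NP\S   <
    [0,1] "clearly" : S
    [1,2] "a" : (NP\S)\S
  [2,6] S\(NP\S)   <
    [2,5] S   >
      [2,4] S/(S/NP)   >
        [2,3] "some" : (S/(S/NP))/N
        [3,4] "no" : N
      [4,5] "from" : S/NP
    [5,6] "saw" : (S\(NP\S))\S

[0,1] S  lex  "clearly"
[1,2] (NP\S)\S  lex  "a"
[0,2] NP\S  <  k=1
[2,3] (S/(S/NP))/N  lex  "some"
[3,4] N  lex  "no"
[2,4] S/(S/NP)  >  k=3
[4,5] S/NP  lex  "from"
[2,5] S  >  k=4
[5,6] (S\(NP\S))\S  lex  "saw"
[2,6] S\(NP\S)  <  k=5
[0,6] S  <  k=2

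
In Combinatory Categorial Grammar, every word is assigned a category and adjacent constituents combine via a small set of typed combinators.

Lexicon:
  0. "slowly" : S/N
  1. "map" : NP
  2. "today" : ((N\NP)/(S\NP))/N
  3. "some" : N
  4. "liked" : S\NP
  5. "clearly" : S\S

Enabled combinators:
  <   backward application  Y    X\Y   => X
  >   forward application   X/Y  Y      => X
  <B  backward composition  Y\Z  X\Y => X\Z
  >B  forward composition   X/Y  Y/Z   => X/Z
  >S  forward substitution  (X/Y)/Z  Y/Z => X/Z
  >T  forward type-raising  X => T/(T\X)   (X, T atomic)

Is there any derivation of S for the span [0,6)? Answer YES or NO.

YES

[0,6] S   >
  [0,1] "slowly" : S/N
  [1,6] N   <
    [1,2] "map" : NP
    [2,6] N\NP   >
      [2,4] (N\NP)/(S\NP)   >
        [2,3] "today" : ((N\NP)/(S\NP))/N
        [3,4] "some" : N
      [4,6] S\NP   <B
        [4,5] "liked" : S\NP
        [5,6] "clearly" : S\S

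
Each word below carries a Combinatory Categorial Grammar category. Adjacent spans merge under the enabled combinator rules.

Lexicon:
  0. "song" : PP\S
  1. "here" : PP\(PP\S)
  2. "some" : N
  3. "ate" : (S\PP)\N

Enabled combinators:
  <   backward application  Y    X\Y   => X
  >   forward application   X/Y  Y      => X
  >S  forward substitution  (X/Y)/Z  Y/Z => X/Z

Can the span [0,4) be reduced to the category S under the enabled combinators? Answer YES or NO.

YES

[0,4] S   <
  [0,2] PP   <
    [0,1] "song" : PP\S
    [1,2] "here" : PP\(PP\S)
  [2,4] S\PP   <
    [2,3] "some" : N
    [3,4] "ate" : (S\PP)\N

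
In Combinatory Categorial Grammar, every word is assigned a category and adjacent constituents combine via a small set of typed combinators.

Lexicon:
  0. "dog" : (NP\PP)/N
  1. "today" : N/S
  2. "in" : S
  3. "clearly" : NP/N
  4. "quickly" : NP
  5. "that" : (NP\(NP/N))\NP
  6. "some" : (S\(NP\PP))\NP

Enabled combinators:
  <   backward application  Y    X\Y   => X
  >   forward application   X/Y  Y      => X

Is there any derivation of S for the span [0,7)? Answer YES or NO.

[0,7] S   <
  [0,3] NP\PP   >
    [0,1] "dog" : (NP\PP)/N
    [1,3] N   >
      [1,2] "today" : N/S
      [2,3] "in" : S
  [3,7] S\(NP\PP)   <
    [3,6] NP   <
      [3,4] "clearly" : NP/N
      [4,6] NP\(NP/N)   <
        [4,5] "quickly" : NP
        [5,6] "that" : (NP\(NP/N))\NP
    [6,7] "some" : (S\(NP\PP))\NP

YES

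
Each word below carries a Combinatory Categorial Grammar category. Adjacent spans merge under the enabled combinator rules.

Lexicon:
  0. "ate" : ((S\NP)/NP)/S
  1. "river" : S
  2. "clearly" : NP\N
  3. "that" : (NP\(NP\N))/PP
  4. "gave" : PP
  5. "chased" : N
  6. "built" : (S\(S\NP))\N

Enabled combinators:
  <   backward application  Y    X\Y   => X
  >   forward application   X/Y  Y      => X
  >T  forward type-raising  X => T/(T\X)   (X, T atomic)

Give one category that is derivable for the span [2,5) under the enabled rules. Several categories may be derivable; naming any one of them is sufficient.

NP

[0,7] S   <
  [0,5] S\NP   >
    [0,2] (S\NP)/NP   >
      [0,1] "ate" : ((S\NP)/NP)/S
      [1,2] "river" : S
    [2,5] NP   <
      [2,3] "clearly" : NP\N
      [3,5] NP\(NP\N)   >
        [3,4] "that" : (NP\(NP\N))/PP
        [4,5] "gave" : PP
  [5,7] S\(S\NP)   <
    [5,6] "chased" : N
    [6,7] "built" : (S\(S\NP))\N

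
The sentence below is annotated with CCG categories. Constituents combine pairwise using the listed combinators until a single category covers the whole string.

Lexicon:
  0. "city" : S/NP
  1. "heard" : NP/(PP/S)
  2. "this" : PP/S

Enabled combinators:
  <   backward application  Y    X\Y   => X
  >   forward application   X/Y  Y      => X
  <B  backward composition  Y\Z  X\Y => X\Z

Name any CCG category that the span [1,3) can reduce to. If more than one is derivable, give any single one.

[0,3] S   >
  [0,1] "city" : S/NP
  [1,3] NP   >
    [1,2] "heard" : NP/(PP/S)
    [2,3] "this" : PP/S

NP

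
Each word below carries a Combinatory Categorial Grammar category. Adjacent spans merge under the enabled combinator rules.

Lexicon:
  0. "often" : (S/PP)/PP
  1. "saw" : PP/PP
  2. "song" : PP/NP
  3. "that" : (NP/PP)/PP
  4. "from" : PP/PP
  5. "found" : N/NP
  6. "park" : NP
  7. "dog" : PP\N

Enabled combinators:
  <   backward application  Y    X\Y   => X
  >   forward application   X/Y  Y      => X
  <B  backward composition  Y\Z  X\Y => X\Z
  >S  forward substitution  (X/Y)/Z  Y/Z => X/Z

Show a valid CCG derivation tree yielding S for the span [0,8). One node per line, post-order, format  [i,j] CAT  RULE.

[0,1] (S/PP)/PP  lex  "often"
[1,2] PP/PP  lex  "saw"
[0,2] S/PP  >S  k=1
[2,3] PP/NP  lex  "song"
[3,4] (NP/PP)/PP  lex  "that"
[4,5] PP/PP  lex  "from"
[3,5] NP/PP  >S  k=4
[5,6] N/NP  lex  "found"
[6,7] NP  lex  "park"
[5,7] N  >  k=6
[7,8] PP\N  lex  "dog"
[5,8] PP  <  k=7
[3,8] NP  >  k=5
[2,8] PP  >  k=3
[0,8] S  >  k=2

[0,8] S   >
  [0,2] S/PP   >S
    [0,1] "often" : (S/PP)/PP
    [1,2] "saw" : PP/PP
  [2,8] PP   >
    [2,3] "song" : PP/NP
    [3,8] NP   >
      [3,5] NP/PP   >S
        [3,4] "that" : (NP/PP)/PP
        [4,5] "from" : PP/PP
      [5,8] PP   <
        [5,7] N   >
          [5,6] "found" : N/NP
          [6,7] "park" : NP
        [7,8] "dog" : PP\N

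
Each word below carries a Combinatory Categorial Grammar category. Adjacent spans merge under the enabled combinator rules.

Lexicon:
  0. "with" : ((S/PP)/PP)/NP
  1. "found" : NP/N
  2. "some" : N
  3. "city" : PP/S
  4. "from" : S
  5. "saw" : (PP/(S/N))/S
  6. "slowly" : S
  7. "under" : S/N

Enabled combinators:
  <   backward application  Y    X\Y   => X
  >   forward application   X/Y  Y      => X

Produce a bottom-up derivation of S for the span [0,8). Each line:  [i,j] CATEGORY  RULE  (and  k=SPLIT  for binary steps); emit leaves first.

[0,8] S   >
  [0,5] S/PP   >
    [0,3] (S/PP)/PP   >
      [0,1] "with" : ((S/PP)/PP)/NP
      [1,3] NP   >
        [1,2] "found" : NP/N
        [2,3] "some" : N
    [3,5] PP   >
      [3,4] "city" : PP/S
      [4,5] "from" : S
  [5,8] PP   >
    [5,7] PP/(S/N)   >
      [5,6] "saw" : (PP/(S/N))/S
      [6,7] "slowly" : S
    [7,8] "under" : S/N

[0,1] ((S/PP)/PP)/NP  lex  "with"
[1,2] NP/N  lex  "found"
[2,3] N  lex  "some"
[1,3] NP  >  k=2
[0,3] (S/PP)/PP  >  k=1
[3,4] PP/S  lex  "city"
[4,5] S  lex  "from"
[3,5] PP  >  k=4
[0,5] S/PP  >  k=3
[5,6] (PP/(S/N))/S  lex  "saw"
[6,7] S  lex  "slowly"
[5,7] PP/(S/N)  >  k=6
[7,8] S/N  lex  "under"
[5,8] PP  >  k=7
[0,8] S  >  k=5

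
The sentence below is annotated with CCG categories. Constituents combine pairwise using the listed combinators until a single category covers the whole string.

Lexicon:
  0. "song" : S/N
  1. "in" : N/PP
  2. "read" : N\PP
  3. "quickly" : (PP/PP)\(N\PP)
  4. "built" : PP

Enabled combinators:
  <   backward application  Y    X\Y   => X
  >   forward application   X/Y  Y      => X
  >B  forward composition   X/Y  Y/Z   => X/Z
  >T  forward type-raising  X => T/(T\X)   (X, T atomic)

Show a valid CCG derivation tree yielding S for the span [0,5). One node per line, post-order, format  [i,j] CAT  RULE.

[0,5] S   >
  [0,4] S/PP   >B
    [0,1] "song" : S/N
    [1,4] N/PP   >B
      [1,2] "in" : N/PP
      [2,4] PP/PP   <
        [2,3] "read" : N\PP
        [3,4] "quickly" : (PP/PP)\(N\PP)
  [4,5] "built" : PP

[0,1] S/N  lex  "song"
[1,2] N/PP  lex  "in"
[2,3] N\PP  lex  "read"
[3,4] (PP/PP)\(N\PP)  lex  "quickly"
[2,4] PP/PP  <  k=3
[1,4] N/PP  >B  k=2
[0,4] S/PP  >B  k=1
[4,5] PP  lex  "built"
[0,5] S  >  k=4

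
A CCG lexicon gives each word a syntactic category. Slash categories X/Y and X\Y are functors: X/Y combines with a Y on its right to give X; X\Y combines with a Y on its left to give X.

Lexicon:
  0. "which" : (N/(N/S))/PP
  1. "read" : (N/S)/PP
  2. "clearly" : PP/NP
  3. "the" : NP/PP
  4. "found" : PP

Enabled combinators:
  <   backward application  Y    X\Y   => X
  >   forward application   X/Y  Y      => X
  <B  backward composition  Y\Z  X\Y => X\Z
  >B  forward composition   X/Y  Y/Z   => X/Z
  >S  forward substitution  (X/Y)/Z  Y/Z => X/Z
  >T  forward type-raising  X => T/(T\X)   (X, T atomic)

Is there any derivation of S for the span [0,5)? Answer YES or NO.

NO

(N/(N/S))/PP (N/S)/PP PP/NP NP/PP PP
CKY chart[0,5] = {N, N/(NP\NP), N/(N\N), N/(PP\PP), NP/(NP\N), PP/(PP\N), S/(S\N)}; S ∉ chart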